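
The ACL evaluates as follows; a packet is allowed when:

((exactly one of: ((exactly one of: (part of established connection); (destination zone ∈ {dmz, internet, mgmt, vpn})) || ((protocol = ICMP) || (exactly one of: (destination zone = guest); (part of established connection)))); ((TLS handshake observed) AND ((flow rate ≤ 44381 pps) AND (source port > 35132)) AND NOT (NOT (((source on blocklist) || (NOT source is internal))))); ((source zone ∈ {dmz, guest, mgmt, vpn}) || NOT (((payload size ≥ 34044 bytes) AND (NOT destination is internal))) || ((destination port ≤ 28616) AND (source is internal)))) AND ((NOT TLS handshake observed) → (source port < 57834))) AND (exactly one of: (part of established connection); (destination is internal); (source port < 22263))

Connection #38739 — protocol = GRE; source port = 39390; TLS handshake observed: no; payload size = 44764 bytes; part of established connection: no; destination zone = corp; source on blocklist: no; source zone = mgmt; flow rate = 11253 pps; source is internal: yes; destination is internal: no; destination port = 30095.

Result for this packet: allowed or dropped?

Atomic conditions:
  part of established connection: no → false
  destination zone ∈ {dmz, internet, mgmt, vpn}: corp is not in the set → false
  protocol = ICMP: GRE == ICMP is false
  destination zone = guest: corp == guest is false
  TLS handshake observed: no → false
  flow rate ≤ 44381 pps: 11253 ≤ 44381 is true
  source port > 35132: 39390 > 35132 is true
  source on blocklist: no → false
  NOT source is internal: yes → false
  source zone ∈ {dmz, guest, mgmt, vpn}: mgmt is in the set → true
  payload size ≥ 34044 bytes: 44764 ≥ 34044 is true
  NOT destination is internal: no → true
  destination port ≤ 28616: 30095 ≤ 28616 is false
  source is internal: yes → true
  NOT TLS handshake observed: no → true
  source port < 57834: 39390 < 57834 is true
  destination is internal: no → false
  source port < 22263: 39390 < 22263 is false
Combine:
[1.1.1.1] exactly-one(false, false) = false
[1.1.1.2.2] exactly-one(false, false) = false
[1.1.1.2] false OR false = false
[1.1.1] false OR false = false
[1.1.2.2] true AND true = true
[1.1.2.3.1.1] false OR false = false
[1.1.2.3.1] NOT false = true
[1.1.2.3] NOT true = false
[1.1.2] false AND true AND false = false
[1.1.3.2.1] true AND true = true
[1.1.3.2] NOT true = false
[1.1.3.3] false AND true = false
[1.1.3] true OR false OR false = true
[1.1] exactly-one(false, false, true) = true
[1.2] true → true = true
[1] true AND true = true
[2] exactly-one(false, false, false) = false
[root] true AND false = false
Overall: false → dropped

Dropped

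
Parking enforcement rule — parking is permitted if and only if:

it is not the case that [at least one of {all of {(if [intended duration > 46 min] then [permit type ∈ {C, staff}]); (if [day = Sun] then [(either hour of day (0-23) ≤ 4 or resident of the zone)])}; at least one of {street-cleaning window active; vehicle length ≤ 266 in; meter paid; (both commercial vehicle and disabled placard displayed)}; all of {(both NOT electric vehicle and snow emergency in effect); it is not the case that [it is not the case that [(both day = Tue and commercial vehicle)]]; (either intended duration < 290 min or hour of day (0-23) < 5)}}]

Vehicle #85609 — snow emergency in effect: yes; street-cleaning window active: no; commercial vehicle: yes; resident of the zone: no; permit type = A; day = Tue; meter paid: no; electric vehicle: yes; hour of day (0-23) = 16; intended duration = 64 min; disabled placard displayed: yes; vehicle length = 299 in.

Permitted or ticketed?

Ticketed

Atomic conditions:
  intended duration > 46 min: 64 > 46 is true
  permit type ∈ {C, staff}: A is not in the set → false
  day = Sun: Tue == Sun is false
  hour of day (0-23) ≤ 4: 16 ≤ 4 is false
  resident of the zone: no → false
  street-cleaning window active: no → false
  vehicle length ≤ 266 in: 299 ≤ 266 is false
  meter paid: no → false
  commercial vehicle: yes → true
  disabled placard displayed: yes → true
  NOT electric vehicle: yes → false
  snow emergency in effect: yes → true
  day = Tue: Tue == Tue is true
  intended duration < 290 min: 64 < 290 is true
  hour of day (0-23) < 5: 16 < 5 is false
Combine:
[1.1.1] true → false = false
[1.1.2.2] false OR false = false
[1.1.2] false → false (antecedent false ⇒ implication holds) = true
[1.1] false AND true = false
[1.2.4] true AND true = true
[1.2] false OR false OR false OR true = true
[1.3.1] false AND true = false
[1.3.2.1.1] true AND true = true
[1.3.2.1] NOT true = false
[1.3.2] NOT false = true
[1.3.3] true OR false = true
[1.3] false AND true AND true = false
[1] false OR true OR false = true
[root] NOT true = false
Overall: false → ticketed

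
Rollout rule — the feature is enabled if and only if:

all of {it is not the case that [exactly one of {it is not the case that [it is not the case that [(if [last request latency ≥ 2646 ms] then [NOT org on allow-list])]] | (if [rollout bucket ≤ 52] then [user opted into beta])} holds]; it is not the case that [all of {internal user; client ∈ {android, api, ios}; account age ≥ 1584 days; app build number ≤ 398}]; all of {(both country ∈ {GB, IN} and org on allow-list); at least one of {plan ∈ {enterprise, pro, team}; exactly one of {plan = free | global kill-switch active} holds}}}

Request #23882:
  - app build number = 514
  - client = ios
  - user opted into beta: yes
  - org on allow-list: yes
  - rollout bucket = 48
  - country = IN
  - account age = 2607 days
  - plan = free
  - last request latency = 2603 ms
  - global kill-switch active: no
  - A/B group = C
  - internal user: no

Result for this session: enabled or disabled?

Atomic conditions:
  last request latency ≥ 2646 ms: 2603 ≥ 2646 is false
  NOT org on allow-list: yes → false
  rollout bucket ≤ 52: 48 ≤ 52 is true
  user opted into beta: yes → true
  internal user: no → false
  client ∈ {android, api, ios}: ios is in the set → true
  account age ≥ 1584 days: 2607 ≥ 1584 is true
  app build number ≤ 398: 514 ≤ 398 is false
  country ∈ {GB, IN}: IN is in the set → true
  org on allow-list: yes → true
  plan ∈ {enterprise, pro, team}: free is not in the set → false
  plan = free: free == free is true
  global kill-switch active: no → false
Combine:
[1.1.1.1.1] false → false (antecedent false ⇒ implication holds) = true
[1.1.1.1] NOT true = false
[1.1.1] NOT false = true
[1.1.2] true → true = true
[1.1] exactly-one(true, true) = false
[1] NOT false = true
[2.1] false AND true AND true AND false = false
[2] NOT false = true
[3.1] true AND true = true
[3.2.2] exactly-one(true, false) = true
[3.2] false OR true = true
[3] true AND true = true
[root] true AND true AND true = true
Overall: true → enabled

Enabled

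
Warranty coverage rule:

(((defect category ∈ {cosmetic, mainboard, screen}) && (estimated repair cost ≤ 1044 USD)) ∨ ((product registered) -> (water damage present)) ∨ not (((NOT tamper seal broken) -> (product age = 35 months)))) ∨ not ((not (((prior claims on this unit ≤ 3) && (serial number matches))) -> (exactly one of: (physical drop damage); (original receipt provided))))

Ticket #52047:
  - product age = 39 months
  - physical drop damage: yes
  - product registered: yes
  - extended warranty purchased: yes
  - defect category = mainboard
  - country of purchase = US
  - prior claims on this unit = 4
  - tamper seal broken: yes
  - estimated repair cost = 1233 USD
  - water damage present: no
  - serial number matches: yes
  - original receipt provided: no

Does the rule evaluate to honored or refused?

Refused

Atomic conditions:
  defect category ∈ {cosmetic, mainboard, screen}: mainboard is in the set → true
  estimated repair cost ≤ 1044 USD: 1233 ≤ 1044 is false
  product registered: yes → true
  water damage present: no → false
  NOT tamper seal broken: yes → false
  product age = 35 months: 39 == 35 is false
  prior claims on this unit ≤ 3: 4 ≤ 3 is false
  serial number matches: yes → true
  physical drop damage: yes → true
  original receipt provided: no → false
Combine:
[1.1] true AND false = false
[1.2] true → false = false
[1.3.1] false → false (antecedent false ⇒ implication holds) = true
[1.3] NOT true = false
[1] false OR false OR false = false
[2.1.1.1] false AND true = false
[2.1.1] NOT false = true
[2.1.2] exactly-one(true, false) = true
[2.1] true → true = true
[2] NOT true = false
[root] false OR false = false
Overall: false → refused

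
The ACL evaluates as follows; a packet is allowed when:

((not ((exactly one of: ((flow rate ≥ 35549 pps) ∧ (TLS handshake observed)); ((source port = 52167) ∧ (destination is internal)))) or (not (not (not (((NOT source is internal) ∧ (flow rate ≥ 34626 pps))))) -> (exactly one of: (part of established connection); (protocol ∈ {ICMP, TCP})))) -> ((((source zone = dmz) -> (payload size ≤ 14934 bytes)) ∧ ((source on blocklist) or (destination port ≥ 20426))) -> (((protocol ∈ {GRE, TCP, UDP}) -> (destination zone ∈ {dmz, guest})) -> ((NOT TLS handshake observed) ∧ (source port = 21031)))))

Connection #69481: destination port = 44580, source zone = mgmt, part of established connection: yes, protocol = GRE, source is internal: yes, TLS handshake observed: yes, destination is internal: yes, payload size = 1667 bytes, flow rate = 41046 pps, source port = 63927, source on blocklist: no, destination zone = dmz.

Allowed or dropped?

Atomic conditions:
  flow rate ≥ 35549 pps: 41046 ≥ 35549 is true
  TLS handshake observed: yes → true
  source port = 52167: 63927 == 52167 is false
  destination is internal: yes → true
  NOT source is internal: yes → false
  flow rate ≥ 34626 pps: 41046 ≥ 34626 is true
  part of established connection: yes → true
  protocol ∈ {ICMP, TCP}: GRE is not in the set → false
  source zone = dmz: mgmt == dmz is false
  payload size ≤ 14934 bytes: 1667 ≤ 14934 is true
  source on blocklist: no → false
  destination port ≥ 20426: 44580 ≥ 20426 is true
  protocol ∈ {GRE, TCP, UDP}: GRE is in the set → true
  destination zone ∈ {dmz, guest}: dmz is in the set → true
  NOT TLS handshake observed: yes → false
  source port = 21031: 63927 == 21031 is false
Combine:
[1.1.1.1] true AND true = true
[1.1.1.2] false AND true = false
[1.1.1] exactly-one(true, false) = true
[1.1] NOT true = false
[1.2.1.1.1.1] false AND true = false
[1.2.1.1.1] NOT false = true
[1.2.1.1] NOT true = false
[1.2.1] NOT false = true
[1.2.2] exactly-one(true, false) = true
[1.2] true → true = true
[1] false OR true = true
[2.1.1] false → true (antecedent false ⇒ implication holds) = true
[2.1.2] false OR true = true
[2.1] true AND true = true
[2.2.1] true → true = true
[2.2.2] false AND false = false
[2.2] true → false = false
[2] true → false = false
[root] true → false = false
Overall: false → dropped

Dropped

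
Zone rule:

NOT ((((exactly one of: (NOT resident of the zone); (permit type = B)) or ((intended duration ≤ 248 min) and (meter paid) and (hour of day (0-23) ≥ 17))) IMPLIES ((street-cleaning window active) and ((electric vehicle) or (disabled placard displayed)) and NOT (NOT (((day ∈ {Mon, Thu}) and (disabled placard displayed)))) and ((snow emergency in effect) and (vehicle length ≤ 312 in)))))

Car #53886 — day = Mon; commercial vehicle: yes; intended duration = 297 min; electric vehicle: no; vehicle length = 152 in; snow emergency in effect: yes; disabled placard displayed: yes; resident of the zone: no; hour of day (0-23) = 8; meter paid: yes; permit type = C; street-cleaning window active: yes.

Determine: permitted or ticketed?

Ticketed

Atomic conditions:
  NOT resident of the zone: no → true
  permit type = B: C == B is false
  intended duration ≤ 248 min: 297 ≤ 248 is false
  meter paid: yes → true
  hour of day (0-23) ≥ 17: 8 ≥ 17 is false
  street-cleaning window active: yes → true
  electric vehicle: no → false
  disabled placard displayed: yes → true
  day ∈ {Mon, Thu}: Mon is in the set → true
  snow emergency in effect: yes → true
  vehicle length ≤ 312 in: 152 ≤ 312 is true
Combine:
[1.1.1] exactly-one(true, false) = true
[1.1.2] false AND true AND false = false
[1.1] true OR false = true
[1.2.2] false OR true = true
[1.2.3.1.1] true AND true = true
[1.2.3.1] NOT true = false
[1.2.3] NOT false = true
[1.2.4] true AND true = true
[1.2] true AND true AND true AND true = true
[1] true → true = true
[root] NOT true = false
Overall: false → ticketed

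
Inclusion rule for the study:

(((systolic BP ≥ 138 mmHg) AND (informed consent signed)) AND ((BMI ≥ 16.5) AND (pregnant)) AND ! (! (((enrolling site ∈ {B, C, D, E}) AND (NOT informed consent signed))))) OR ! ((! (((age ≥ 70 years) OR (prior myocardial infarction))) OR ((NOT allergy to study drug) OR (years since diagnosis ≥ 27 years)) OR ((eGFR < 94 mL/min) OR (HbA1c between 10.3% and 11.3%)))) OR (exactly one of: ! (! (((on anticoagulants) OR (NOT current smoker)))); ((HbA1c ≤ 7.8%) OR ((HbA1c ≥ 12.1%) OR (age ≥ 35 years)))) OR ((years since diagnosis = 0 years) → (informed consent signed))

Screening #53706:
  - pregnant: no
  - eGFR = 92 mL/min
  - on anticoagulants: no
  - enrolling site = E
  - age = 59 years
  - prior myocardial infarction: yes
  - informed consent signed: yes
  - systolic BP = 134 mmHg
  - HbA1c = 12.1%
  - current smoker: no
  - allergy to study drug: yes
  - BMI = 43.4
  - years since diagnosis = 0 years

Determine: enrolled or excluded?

Enrolled

Atomic conditions:
  systolic BP ≥ 138 mmHg: 134 ≥ 138 is false
  informed consent signed: yes → true
  BMI ≥ 16.5: 43.4 ≥ 16.5 is true
  pregnant: no → false
  enrolling site ∈ {B, C, D, E}: E is in the set → true
  NOT informed consent signed: yes → false
  age ≥ 70 years: 59 ≥ 70 is false
  prior myocardial infarction: yes → true
  NOT allergy to study drug: yes → false
  years since diagnosis ≥ 27 years: 0 ≥ 27 is false
  eGFR < 94 mL/min: 92 < 94 is true
  HbA1c between 10.3% and 11.3%: 12.1 in [10.3, 11.3] is false
  on anticoagulants: no → false
  NOT current smoker: no → true
  HbA1c ≤ 7.8%: 12.1 ≤ 7.8 is false
  HbA1c ≥ 12.1%: 12.1 ≥ 12.1 is true
  age ≥ 35 years: 59 ≥ 35 is true
  years since diagnosis = 0 years: 0 == 0 is true
Combine:
[1.1] false AND true = false
[1.2] true AND false = false
[1.3.1.1] true AND false = false
[1.3.1] NOT false = true
[1.3] NOT true = false
[1] false AND false AND false = false
[2.1.1.1] false OR true = true
[2.1.1] NOT true = false
[2.1.2] false OR false = false
[2.1.3] true OR false = true
[2.1] false OR false OR true = true
[2] NOT true = false
[3.1.1.1] false OR true = true
[3.1.1] NOT true = false
[3.1] NOT false = true
[3.2.2] true OR true = true
[3.2] false OR true = true
[3] exactly-one(true, true) = false
[4] true → true = true
[root] false OR false OR false OR true = true
Overall: true → enrolled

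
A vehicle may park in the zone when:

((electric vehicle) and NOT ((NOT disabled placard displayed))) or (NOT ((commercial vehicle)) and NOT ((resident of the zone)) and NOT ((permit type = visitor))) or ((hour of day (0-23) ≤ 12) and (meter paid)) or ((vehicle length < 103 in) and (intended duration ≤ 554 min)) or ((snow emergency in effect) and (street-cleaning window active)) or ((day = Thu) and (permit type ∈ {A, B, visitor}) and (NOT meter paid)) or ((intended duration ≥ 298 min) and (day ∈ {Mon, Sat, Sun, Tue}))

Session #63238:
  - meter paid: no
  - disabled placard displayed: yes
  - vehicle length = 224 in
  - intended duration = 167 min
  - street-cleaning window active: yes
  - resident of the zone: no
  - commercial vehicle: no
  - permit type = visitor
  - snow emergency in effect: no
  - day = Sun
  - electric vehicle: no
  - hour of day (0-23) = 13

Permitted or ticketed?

Atomic conditions:
  electric vehicle: no → false
  NOT disabled placard displayed: yes → false
  commercial vehicle: no → false
  resident of the zone: no → false
  permit type = visitor: visitor == visitor is true
  hour of day (0-23) ≤ 12: 13 ≤ 12 is false
  meter paid: no → false
  vehicle length < 103 in: 224 < 103 is false
  intended duration ≤ 554 min: 167 ≤ 554 is true
  snow emergency in effect: no → false
  street-cleaning window active: yes → true
  day = Thu: Sun == Thu is false
  permit type ∈ {A, B, visitor}: visitor is in the set → true
  NOT meter paid: no → true
  intended duration ≥ 298 min: 167 ≥ 298 is false
  day ∈ {Mon, Sat, Sun, Tue}: Sun is in the set → true
Combine:
[1.2] NOT false = true
[1] false AND true = false
[2.1] NOT false = true
[2.2] NOT false = true
[2.3] NOT true = false
[2] true AND true AND false = false
[3] false AND false = false
[4] false AND true = false
[5] false AND true = false
[6] false AND true AND true = false
[7] false AND true = false
[root] false OR false OR false OR false OR false OR false OR false = false
Overall: false → ticketed

Ticketed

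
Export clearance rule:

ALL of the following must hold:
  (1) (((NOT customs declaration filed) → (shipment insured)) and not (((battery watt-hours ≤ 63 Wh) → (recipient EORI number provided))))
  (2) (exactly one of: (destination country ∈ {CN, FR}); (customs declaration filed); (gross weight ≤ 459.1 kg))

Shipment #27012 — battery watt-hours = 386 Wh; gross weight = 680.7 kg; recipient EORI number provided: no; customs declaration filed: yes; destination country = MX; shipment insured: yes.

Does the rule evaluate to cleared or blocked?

Blocked

Atomic conditions:
  NOT customs declaration filed: yes → false
  shipment insured: yes → true
  battery watt-hours ≤ 63 Wh: 386 ≤ 63 is false
  recipient EORI number provided: no → false
  destination country ∈ {CN, FR}: MX is not in the set → false
  customs declaration filed: yes → true
  gross weight ≤ 459.1 kg: 680.7 ≤ 459.1 is false
Combine:
[1.1] false → true (antecedent false ⇒ implication holds) = true
[1.2.1] false → false (antecedent false ⇒ implication holds) = true
[1.2] NOT true = false
[1] true AND false = false
[2] exactly-one(false, true, false) = true
[root] false AND true = false
Overall: false → blocked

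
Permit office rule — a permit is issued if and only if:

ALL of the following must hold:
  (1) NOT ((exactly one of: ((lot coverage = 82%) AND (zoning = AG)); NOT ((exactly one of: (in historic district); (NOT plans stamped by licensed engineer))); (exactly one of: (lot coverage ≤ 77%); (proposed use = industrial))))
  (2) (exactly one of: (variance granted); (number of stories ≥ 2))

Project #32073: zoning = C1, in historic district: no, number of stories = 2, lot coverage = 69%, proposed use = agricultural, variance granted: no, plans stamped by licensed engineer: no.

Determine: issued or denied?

Atomic conditions:
  lot coverage = 82%: 69 == 82 is false
  zoning = AG: C1 == AG is false
  in historic district: no → false
  NOT plans stamped by licensed engineer: no → true
  lot coverage ≤ 77%: 69 ≤ 77 is true
  proposed use = industrial: agricultural == industrial is false
  variance granted: no → false
  number of stories ≥ 2: 2 ≥ 2 is true
Combine:
[1.1.1] false AND false = false
[1.1.2.1] exactly-one(false, true) = true
[1.1.2] NOT true = false
[1.1.3] exactly-one(true, false) = true
[1.1] exactly-one(false, false, true) = true
[1] NOT true = false
[2] exactly-one(false, true) = true
[root] false AND true = false
Overall: false → denied

Denied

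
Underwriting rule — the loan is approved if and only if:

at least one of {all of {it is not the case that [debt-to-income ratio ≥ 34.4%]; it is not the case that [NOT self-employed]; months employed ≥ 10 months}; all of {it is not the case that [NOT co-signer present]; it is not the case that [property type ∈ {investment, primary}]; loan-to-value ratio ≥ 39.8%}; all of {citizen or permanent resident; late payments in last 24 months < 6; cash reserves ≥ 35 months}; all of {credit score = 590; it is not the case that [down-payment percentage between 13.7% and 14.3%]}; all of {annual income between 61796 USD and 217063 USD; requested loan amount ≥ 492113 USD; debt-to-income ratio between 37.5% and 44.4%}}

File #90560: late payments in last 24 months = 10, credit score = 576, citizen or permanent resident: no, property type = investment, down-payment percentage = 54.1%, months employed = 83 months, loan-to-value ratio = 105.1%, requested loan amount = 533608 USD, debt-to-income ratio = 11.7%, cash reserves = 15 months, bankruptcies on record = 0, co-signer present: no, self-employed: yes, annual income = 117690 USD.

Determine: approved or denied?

Approved

Atomic conditions:
  debt-to-income ratio ≥ 34.4%: 11.7 ≥ 34.4 is false
  NOT self-employed: yes → false
  months employed ≥ 10 months: 83 ≥ 10 is true
  NOT co-signer present: no → true
  property type ∈ {investment, primary}: investment is in the set → true
  loan-to-value ratio ≥ 39.8%: 105.1 ≥ 39.8 is true
  citizen or permanent resident: no → false
  late payments in last 24 months < 6: 10 < 6 is false
  cash reserves ≥ 35 months: 15 ≥ 35 is false
  credit score = 590: 576 == 590 is false
  down-payment percentage between 13.7% and 14.3%: 54.1 in [13.7, 14.3] is false
  annual income between 61796 USD and 217063 USD: 117690 in [61796, 217063] is true
  requested loan amount ≥ 492113 USD: 533608 ≥ 492113 is true
  debt-to-income ratio between 37.5% and 44.4%: 11.7 in [37.5, 44.4] is false
Combine:
[1.1] NOT false = true
[1.2] NOT false = true
[1] true AND true AND true = true
[2.1] NOT true = false
[2.2] NOT true = false
[2] false AND false AND true = false
[3] false AND false AND false = false
[4.2] NOT false = true
[4] false AND true = false
[5] true AND true AND false = false
[root] true OR false OR false OR false OR false = true
Overall: true → approved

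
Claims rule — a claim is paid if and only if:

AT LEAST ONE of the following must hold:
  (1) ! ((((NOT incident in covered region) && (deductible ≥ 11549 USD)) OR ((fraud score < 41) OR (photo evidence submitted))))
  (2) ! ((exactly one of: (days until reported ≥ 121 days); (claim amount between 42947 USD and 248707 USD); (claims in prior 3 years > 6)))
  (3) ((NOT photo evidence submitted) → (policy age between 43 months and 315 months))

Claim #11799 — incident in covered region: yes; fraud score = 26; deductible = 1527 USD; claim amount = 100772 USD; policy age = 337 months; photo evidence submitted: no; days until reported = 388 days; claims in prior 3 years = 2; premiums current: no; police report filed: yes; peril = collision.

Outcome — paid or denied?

Paid

Atomic conditions:
  NOT incident in covered region: yes → false
  deductible ≥ 11549 USD: 1527 ≥ 11549 is false
  fraud score < 41: 26 < 41 is true
  photo evidence submitted: no → false
  days until reported ≥ 121 days: 388 ≥ 121 is true
  claim amount between 42947 USD and 248707 USD: 100772 in [42947, 248707] is true
  claims in prior 3 years > 6: 2 > 6 is false
  NOT photo evidence submitted: no → true
  policy age between 43 months and 315 months: 337 in [43, 315] is false
Combine:
[1.1.1] false AND false = false
[1.1.2] true OR false = true
[1.1] false OR true = true
[1] NOT true = false
[2.1] exactly-one(true, true, false) = false
[2] NOT false = true
[3] true → false = false
[root] false OR true OR false = true
Overall: true → paid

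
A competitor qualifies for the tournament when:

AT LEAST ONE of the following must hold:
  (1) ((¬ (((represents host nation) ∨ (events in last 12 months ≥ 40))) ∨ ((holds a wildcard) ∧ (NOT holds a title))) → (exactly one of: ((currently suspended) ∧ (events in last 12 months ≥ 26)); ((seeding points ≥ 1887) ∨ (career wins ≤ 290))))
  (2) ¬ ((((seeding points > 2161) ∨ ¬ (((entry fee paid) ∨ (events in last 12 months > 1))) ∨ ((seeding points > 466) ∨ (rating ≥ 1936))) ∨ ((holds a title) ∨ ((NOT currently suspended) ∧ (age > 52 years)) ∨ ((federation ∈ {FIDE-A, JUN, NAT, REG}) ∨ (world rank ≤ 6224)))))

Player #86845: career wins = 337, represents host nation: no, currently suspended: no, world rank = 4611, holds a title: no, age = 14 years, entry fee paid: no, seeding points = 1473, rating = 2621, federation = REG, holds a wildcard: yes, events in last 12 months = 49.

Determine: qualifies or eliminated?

Eliminated

Atomic conditions:
  represents host nation: no → false
  events in last 12 months ≥ 40: 49 ≥ 40 is true
  holds a wildcard: yes → true
  NOT holds a title: no → true
  currently suspended: no → false
  events in last 12 months ≥ 26: 49 ≥ 26 is true
  seeding points ≥ 1887: 1473 ≥ 1887 is false
  career wins ≤ 290: 337 ≤ 290 is false
  seeding points > 2161: 1473 > 2161 is false
  entry fee paid: no → false
  events in last 12 months > 1: 49 > 1 is true
  seeding points > 466: 1473 > 466 is true
  rating ≥ 1936: 2621 ≥ 1936 is true
  holds a title: no → false
  NOT currently suspended: no → true
  age > 52 years: 14 > 52 is false
  federation ∈ {FIDE-A, JUN, NAT, REG}: REG is in the set → true
  world rank ≤ 6224: 4611 ≤ 6224 is true
Combine:
[1.1.1.1] false OR true = true
[1.1.1] NOT true = false
[1.1.2] true AND true = true
[1.1] false OR true = true
[1.2.1] false AND true = false
[1.2.2] false OR false = false
[1.2] exactly-one(false, false) = false
[1] true → false = false
[2.1.1.2.1] false OR true = true
[2.1.1.2] NOT true = false
[2.1.1.3] true OR true = true
[2.1.1] false OR false OR true = true
[2.1.2.2] true AND false = false
[2.1.2.3] true OR true = true
[2.1.2] false OR false OR true = true
[2.1] true OR true = true
[2] NOT true = false
[root] false OR false = false
Overall: false → eliminated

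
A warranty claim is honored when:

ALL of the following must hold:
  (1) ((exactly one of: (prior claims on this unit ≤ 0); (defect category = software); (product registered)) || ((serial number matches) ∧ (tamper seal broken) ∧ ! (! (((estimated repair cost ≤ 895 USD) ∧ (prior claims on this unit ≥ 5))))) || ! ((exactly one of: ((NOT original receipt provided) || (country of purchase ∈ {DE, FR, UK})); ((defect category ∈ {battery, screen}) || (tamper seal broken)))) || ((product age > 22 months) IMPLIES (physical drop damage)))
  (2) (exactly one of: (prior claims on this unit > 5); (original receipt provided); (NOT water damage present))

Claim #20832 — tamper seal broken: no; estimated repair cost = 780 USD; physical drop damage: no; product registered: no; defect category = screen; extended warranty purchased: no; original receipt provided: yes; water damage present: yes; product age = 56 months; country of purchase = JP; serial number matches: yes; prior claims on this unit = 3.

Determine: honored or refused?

Refused

Atomic conditions:
  prior claims on this unit ≤ 0: 3 ≤ 0 is false
  defect category = software: screen == software is false
  product registered: no → false
  serial number matches: yes → true
  tamper seal broken: no → false
  estimated repair cost ≤ 895 USD: 780 ≤ 895 is true
  prior claims on this unit ≥ 5: 3 ≥ 5 is false
  NOT original receipt provided: yes → false
  country of purchase ∈ {DE, FR, UK}: JP is not in the set → false
  defect category ∈ {battery, screen}: screen is in the set → true
  product age > 22 months: 56 > 22 is true
  physical drop damage: no → false
  prior claims on this unit > 5: 3 > 5 is false
  original receipt provided: yes → true
  NOT water damage present: yes → false
Combine:
[1.1] exactly-one(false, false, false) = false
[1.2.3.1.1] true AND false = false
[1.2.3.1] NOT false = true
[1.2.3] NOT true = false
[1.2] true AND false AND false = false
[1.3.1.1] false OR false = false
[1.3.1.2] true OR false = true
[1.3.1] exactly-one(false, true) = true
[1.3] NOT true = false
[1.4] true → false = false
[1] false OR false OR false OR false = false
[2] exactly-one(false, true, false) = true
[root] false AND true = false
Overall: false → refused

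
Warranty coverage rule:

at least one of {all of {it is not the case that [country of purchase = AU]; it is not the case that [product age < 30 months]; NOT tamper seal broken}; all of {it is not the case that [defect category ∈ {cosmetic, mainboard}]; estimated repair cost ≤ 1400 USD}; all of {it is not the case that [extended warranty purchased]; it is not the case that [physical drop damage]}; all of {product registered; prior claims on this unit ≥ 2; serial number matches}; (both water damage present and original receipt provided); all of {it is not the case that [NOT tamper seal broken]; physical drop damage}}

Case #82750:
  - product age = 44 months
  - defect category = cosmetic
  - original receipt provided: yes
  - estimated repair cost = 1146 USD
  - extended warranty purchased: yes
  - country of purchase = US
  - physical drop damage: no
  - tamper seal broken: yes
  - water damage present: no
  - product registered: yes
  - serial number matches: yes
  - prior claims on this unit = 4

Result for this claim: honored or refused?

Honored

Atomic conditions:
  country of purchase = AU: US == AU is false
  product age < 30 months: 44 < 30 is false
  NOT tamper seal broken: yes → false
  defect category ∈ {cosmetic, mainboard}: cosmetic is in the set → true
  estimated repair cost ≤ 1400 USD: 1146 ≤ 1400 is true
  extended warranty purchased: yes → true
  physical drop damage: no → false
  product registered: yes → true
  prior claims on this unit ≥ 2: 4 ≥ 2 is true
  serial number matches: yes → true
  water damage present: no → false
  original receipt provided: yes → true
Combine:
[1.1] NOT false = true
[1.2] NOT false = true
[1] true AND true AND false = false
[2.1] NOT true = false
[2] false AND true = false
[3.1] NOT true = false
[3.2] NOT false = true
[3] false AND true = false
[4] true AND true AND true = true
[5] false AND true = false
[6.1] NOT false = true
[6] true AND false = false
[root] false OR false OR false OR true OR false OR false = true
Overall: true → honored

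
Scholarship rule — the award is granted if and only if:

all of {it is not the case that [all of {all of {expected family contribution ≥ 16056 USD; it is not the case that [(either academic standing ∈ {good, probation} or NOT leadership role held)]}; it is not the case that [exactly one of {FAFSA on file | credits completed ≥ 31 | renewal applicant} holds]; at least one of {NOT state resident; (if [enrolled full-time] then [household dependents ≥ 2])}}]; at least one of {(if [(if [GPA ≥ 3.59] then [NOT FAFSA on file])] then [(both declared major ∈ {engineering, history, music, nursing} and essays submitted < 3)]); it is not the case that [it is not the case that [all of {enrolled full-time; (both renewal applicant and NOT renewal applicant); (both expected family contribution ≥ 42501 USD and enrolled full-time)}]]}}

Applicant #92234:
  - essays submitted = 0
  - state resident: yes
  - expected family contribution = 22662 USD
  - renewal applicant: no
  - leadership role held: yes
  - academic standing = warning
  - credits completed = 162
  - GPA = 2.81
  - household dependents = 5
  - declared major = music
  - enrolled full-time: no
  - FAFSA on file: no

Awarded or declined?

Atomic conditions:
  expected family contribution ≥ 16056 USD: 22662 ≥ 16056 is true
  academic standing ∈ {good, probation}: warning is not in the set → false
  NOT leadership role held: yes → false
  FAFSA on file: no → false
  credits completed ≥ 31: 162 ≥ 31 is true
  renewal applicant: no → false
  NOT state resident: yes → false
  enrolled full-time: no → false
  household dependents ≥ 2: 5 ≥ 2 is true
  GPA ≥ 3.59: 2.81 ≥ 3.59 is false
  NOT FAFSA on file: no → true
  declared major ∈ {engineering, history, music, nursing}: music is in the set → true
  essays submitted < 3: 0 < 3 is true
  NOT renewal applicant: no → true
  expected family contribution ≥ 42501 USD: 22662 ≥ 42501 is false
Combine:
[1.1.1.2.1] false OR false = false
[1.1.1.2] NOT false = true
[1.1.1] true AND true = true
[1.1.2.1] exactly-one(false, true, false) = true
[1.1.2] NOT true = false
[1.1.3.2] false → true (antecedent false ⇒ implication holds) = true
[1.1.3] false OR true = true
[1.1] true AND false AND true = false
[1] NOT false = true
[2.1.1] false → true (antecedent false ⇒ implication holds) = true
[2.1.2] true AND true = true
[2.1] true → true = true
[2.2.1.1.2] false AND true = false
[2.2.1.1.3] false AND false = false
[2.2.1.1] false AND false AND false = false
[2.2.1] NOT false = true
[2.2] NOT true = false
[2] true OR false = true
[root] true AND true = true
Overall: true → awarded

Awarded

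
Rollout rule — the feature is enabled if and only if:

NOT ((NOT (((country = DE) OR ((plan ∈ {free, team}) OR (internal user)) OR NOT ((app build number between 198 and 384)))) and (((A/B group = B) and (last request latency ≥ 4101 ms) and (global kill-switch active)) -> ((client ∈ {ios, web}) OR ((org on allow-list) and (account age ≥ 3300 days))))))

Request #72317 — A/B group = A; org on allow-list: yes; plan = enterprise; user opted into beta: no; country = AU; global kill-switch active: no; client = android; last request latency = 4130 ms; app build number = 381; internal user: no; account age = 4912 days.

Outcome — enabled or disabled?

Atomic conditions:
  country = DE: AU == DE is false
  plan ∈ {free, team}: enterprise is not in the set → false
  internal user: no → false
  app build number between 198 and 384: 381 in [198, 384] is true
  A/B group = B: A == B is false
  last request latency ≥ 4101 ms: 4130 ≥ 4101 is true
  global kill-switch active: no → false
  client ∈ {ios, web}: android is not in the set → false
  org on allow-list: yes → true
  account age ≥ 3300 days: 4912 ≥ 3300 is true
Combine:
[1.1.1.2] false OR false = false
[1.1.1.3] NOT true = false
[1.1.1] false OR false OR false = false
[1.1] NOT false = true
[1.2.1] false AND true AND false = false
[1.2.2.2] true AND true = true
[1.2.2] false OR true = true
[1.2] false → true (antecedent false ⇒ implication holds) = true
[1] true AND true = true
[root] NOT true = false
Overall: false → disabled

Disabled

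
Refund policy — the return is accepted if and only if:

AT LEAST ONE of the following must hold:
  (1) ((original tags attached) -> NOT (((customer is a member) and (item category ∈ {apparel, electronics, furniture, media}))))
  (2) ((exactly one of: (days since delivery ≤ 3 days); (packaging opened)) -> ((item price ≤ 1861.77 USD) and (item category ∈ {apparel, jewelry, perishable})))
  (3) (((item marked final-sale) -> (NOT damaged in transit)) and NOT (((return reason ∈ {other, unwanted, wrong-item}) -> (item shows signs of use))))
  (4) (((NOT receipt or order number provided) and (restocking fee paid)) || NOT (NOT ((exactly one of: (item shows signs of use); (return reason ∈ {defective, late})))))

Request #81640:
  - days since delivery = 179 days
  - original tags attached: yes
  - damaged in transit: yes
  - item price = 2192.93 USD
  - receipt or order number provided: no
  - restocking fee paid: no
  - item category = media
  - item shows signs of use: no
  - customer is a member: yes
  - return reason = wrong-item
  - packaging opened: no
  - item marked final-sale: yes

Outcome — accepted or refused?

Atomic conditions:
  original tags attached: yes → true
  customer is a member: yes → true
  item category ∈ {apparel, electronics, furniture, media}: media is in the set → true
  days since delivery ≤ 3 days: 179 ≤ 3 is false
  packaging opened: no → false
  item price ≤ 1861.77 USD: 2192.93 ≤ 1861.77 is false
  item category ∈ {apparel, jewelry, perishable}: media is not in the set → false
  item marked final-sale: yes → true
  NOT damaged in transit: yes → false
  return reason ∈ {other, unwanted, wrong-item}: wrong-item is in the set → true
  item shows signs of use: no → false
  NOT receipt or order number provided: no → true
  restocking fee paid: no → false
  return reason ∈ {defective, late}: wrong-item is not in the set → false
Combine:
[1.2.1] true AND true = true
[1.2] NOT true = false
[1] true → false = false
[2.1] exactly-one(false, false) = false
[2.2] false AND false = false
[2] false → false (antecedent false ⇒ implication holds) = true
[3.1] true → false = false
[3.2.1] true → false = false
[3.2] NOT false = true
[3] false AND true = false
[4.1] true AND false = false
[4.2.1.1] exactly-one(false, false) = false
[4.2.1] NOT false = true
[4.2] NOT true = false
[4] false OR false = false
[root] false OR true OR false OR false = true
Overall: true → accepted

Accepted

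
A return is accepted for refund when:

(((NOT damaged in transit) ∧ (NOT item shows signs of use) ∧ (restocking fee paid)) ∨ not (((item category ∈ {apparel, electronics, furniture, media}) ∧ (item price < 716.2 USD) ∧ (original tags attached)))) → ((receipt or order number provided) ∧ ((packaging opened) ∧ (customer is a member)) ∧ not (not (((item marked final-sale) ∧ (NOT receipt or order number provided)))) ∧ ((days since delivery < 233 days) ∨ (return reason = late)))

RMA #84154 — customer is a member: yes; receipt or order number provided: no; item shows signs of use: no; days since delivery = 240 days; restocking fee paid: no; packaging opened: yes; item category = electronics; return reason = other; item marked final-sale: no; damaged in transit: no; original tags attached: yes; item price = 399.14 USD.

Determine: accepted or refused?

Accepted

Atomic conditions:
  NOT damaged in transit: no → true
  NOT item shows signs of use: no → true
  restocking fee paid: no → false
  item category ∈ {apparel, electronics, furniture, media}: electronics is in the set → true
  item price < 716.2 USD: 399.14 < 716.2 is true
  original tags attached: yes → true
  receipt or order number provided: no → false
  packaging opened: yes → true
  customer is a member: yes → true
  item marked final-sale: no → false
  NOT receipt or order number provided: no → true
  days since delivery < 233 days: 240 < 233 is false
  return reason = late: other == late is false
Combine:
[1.1] true AND true AND false = false
[1.2.1] true AND true AND true = true
[1.2] NOT true = false
[1] false OR false = false
[2.2] true AND true = true
[2.3.1.1] false AND true = false
[2.3.1] NOT false = true
[2.3] NOT true = false
[2.4] false OR false = false
[2] false AND true AND false AND false = false
[root] false → false (antecedent false ⇒ implication holds) = true
Overall: true → accepted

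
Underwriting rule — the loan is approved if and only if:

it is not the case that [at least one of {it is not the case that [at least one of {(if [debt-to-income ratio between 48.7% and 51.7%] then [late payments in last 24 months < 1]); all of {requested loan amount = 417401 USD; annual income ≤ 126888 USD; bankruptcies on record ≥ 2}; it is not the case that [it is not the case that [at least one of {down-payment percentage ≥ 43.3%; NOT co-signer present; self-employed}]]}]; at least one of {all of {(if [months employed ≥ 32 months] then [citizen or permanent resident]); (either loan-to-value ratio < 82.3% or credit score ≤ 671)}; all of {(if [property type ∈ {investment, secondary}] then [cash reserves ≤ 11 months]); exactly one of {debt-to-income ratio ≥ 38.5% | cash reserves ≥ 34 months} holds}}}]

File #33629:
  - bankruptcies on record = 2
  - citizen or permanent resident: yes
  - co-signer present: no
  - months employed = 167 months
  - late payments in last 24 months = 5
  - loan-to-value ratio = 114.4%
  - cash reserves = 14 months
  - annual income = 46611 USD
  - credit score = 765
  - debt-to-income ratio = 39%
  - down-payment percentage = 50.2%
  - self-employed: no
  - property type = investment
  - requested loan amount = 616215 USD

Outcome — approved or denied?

Approved

Atomic conditions:
  debt-to-income ratio between 48.7% and 51.7%: 39 in [48.7, 51.7] is false
  late payments in last 24 months < 1: 5 < 1 is false
  requested loan amount = 417401 USD: 616215 == 417401 is false
  annual income ≤ 126888 USD: 46611 ≤ 126888 is true
  bankruptcies on record ≥ 2: 2 ≥ 2 is true
  down-payment percentage ≥ 43.3%: 50.2 ≥ 43.3 is true
  NOT co-signer present: no → true
  self-employed: no → false
  months employed ≥ 32 months: 167 ≥ 32 is true
  citizen or permanent resident: yes → true
  loan-to-value ratio < 82.3%: 114.4 < 82.3 is false
  credit score ≤ 671: 765 ≤ 671 is false
  property type ∈ {investment, secondary}: investment is in the set → true
  cash reserves ≤ 11 months: 14 ≤ 11 is false
  debt-to-income ratio ≥ 38.5%: 39 ≥ 38.5 is true
  cash reserves ≥ 34 months: 14 ≥ 34 is false
Combine:
[1.1.1.1] false → false (antecedent false ⇒ implication holds) = true
[1.1.1.2] false AND true AND true = false
[1.1.1.3.1.1] true OR true OR false = true
[1.1.1.3.1] NOT true = false
[1.1.1.3] NOT false = true
[1.1.1] true OR false OR true = true
[1.1] NOT true = false
[1.2.1.1] true → true = true
[1.2.1.2] false OR false = false
[1.2.1] true AND false = false
[1.2.2.1] true → false = false
[1.2.2.2] exactly-one(true, false) = true
[1.2.2] false AND true = false
[1.2] false OR false = false
[1] false OR false = false
[root] NOT false = true
Overall: true → approved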